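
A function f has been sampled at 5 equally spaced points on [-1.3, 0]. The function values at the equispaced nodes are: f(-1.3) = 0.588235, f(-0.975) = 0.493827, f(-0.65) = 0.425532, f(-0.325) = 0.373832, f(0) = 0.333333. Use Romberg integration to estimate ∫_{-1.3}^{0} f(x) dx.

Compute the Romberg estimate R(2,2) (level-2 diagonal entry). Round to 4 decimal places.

R(0,0) (trapezoid, 1 panel, h=1.3000): 0.599019
R(1,0) (trapezoid, 2 panels, h=0.6500): 0.576105
R(2,0) (trapezoid, 4 panels, h=0.3250): 0.570042
R(1,1) = 0.576105 + (0.576105 − 0.599019)/3 = 0.568467
R(2,1) = 0.570042 + (0.570042 − 0.576105)/3 = 0.568021
R(2,2) = 0.568021 + (0.568021 − 0.568467)/15 = 0.567991

0.5680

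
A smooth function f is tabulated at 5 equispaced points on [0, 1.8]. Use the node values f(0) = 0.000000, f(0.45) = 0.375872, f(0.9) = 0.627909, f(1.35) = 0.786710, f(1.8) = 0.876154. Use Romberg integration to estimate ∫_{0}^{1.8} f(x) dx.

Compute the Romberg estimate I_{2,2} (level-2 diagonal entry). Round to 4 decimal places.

1.0174

I_{0,0} (trapezoid, 1 panel, h=1.8000): 0.788539
I_{1,0} (trapezoid, 2 panels, h=0.9000): 0.959387
I_{2,0} (trapezoid, 4 panels, h=0.4500): 1.002856
I_{1,1} = 0.959387 + (0.959387 − 0.788539)/3 = 1.016336
I_{2,1} = 1.002856 + (1.002856 − 0.959387)/3 = 1.017346
I_{2,2} = 1.017346 + (1.017346 − 1.016336)/15 = 1.017413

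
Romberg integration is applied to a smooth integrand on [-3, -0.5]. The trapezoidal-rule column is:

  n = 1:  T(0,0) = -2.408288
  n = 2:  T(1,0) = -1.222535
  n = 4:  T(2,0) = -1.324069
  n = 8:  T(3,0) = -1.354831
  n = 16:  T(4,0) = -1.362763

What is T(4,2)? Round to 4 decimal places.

Richardson extrapolation on the trapezoidal column (denominator 4−1=3):
T(3,1) = -1.354831 + (-1.354831 − (-1.324069))/3 = -1.365085
T(4,1) = -1.362763 + (-1.362763 − (-1.354831))/3 = -1.365407
T(4,2) = (16·(-1.365407) − (-1.365085)) / 15 = -1.365428

-1.3654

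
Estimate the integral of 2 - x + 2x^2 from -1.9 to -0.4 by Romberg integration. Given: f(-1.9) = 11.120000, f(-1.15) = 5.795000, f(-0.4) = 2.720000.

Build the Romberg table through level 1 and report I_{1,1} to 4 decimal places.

I_{0,0} (trapezoid, 1 panel, h=1.5000): 10.380000
I_{1,0} (trapezoid, 2 panels, h=0.7500): 9.536250
I_{1,1} = 9.536250 + (9.536250 − 10.380000)/3 = 9.255000

9.2550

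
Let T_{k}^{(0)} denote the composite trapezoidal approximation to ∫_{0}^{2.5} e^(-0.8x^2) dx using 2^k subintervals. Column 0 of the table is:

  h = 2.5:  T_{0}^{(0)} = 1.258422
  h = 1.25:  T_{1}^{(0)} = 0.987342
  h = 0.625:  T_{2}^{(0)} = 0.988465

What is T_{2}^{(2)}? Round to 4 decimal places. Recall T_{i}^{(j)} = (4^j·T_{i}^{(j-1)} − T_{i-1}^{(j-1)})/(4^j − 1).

0.9950

T_{1}^{(1)} = 0.987342 + (0.987342 − 1.258422)/3 = 0.896982
T_{2}^{(1)} = 0.988465 + (0.988465 − 0.987342)/3 = 0.988839
T_{2}^{(2)} = 0.988839 + (0.988839 − 0.896982)/15 = 0.994963
(Column j=1 coincides with Simpson's rule on the same nodes.)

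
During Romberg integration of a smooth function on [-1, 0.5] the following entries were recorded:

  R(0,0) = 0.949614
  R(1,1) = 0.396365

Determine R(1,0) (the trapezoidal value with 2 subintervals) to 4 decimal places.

From R(1,1) = (4·R(1,0) − R(0,0))/3, solve for R(1,0):
4·R(1,0) = 3·0.396365 + 0.949614 = 2.138709
R(1,0) = 0.534677

0.5347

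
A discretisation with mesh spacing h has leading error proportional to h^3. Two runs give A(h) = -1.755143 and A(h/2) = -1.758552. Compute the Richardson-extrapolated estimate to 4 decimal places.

Extrapolated value = (8·A(h/2) − A(h)) / (8 − 1)
= (8·(-1.758552) − (-1.755143)) / 7
= -12.313273 / 7 = -1.759039

-1.7590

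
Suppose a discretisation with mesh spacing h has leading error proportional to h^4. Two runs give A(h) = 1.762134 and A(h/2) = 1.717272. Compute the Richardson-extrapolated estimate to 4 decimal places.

1.7143

Extrapolated value = (16·A(h/2) − A(h)) / (16 − 1)
= (16·1.717272 − 1.762134) / 15
= 25.714218 / 15 = 1.714281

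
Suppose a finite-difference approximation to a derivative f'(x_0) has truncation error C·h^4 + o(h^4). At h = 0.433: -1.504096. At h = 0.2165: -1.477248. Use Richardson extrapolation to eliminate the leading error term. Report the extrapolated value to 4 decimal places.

Extrapolated value = (16·A(h/2) − A(h)) / (16 − 1)
= (16·(-1.477248) − (-1.504096)) / 15
= -22.131872 / 15 = -1.475458

-1.4755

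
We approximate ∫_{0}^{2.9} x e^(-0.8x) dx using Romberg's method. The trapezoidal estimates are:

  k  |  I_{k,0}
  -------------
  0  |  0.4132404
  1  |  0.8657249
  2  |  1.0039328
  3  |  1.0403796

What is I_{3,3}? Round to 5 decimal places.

I_{1,1} = 0.8657249 + (0.8657249 − 0.4132404)/3 = 1.0165531
I_{2,1} = (4·1.0039328 − 0.8657249) / 3 = 1.0500021
I_{3,1} = 1.0403796 + (1.0403796 − 1.0039328)/3 = 1.0525285
I_{2,2} = 1.0500021 + (1.0500021 − 1.0165531)/15 = 1.0522320
I_{3,2} = (16·1.0525285 − 1.0500021) / 15 = 1.0526969
I_{3,3} = 1.0526969 + (1.0526969 − 1.0522320)/63 = 1.0527043

1.05270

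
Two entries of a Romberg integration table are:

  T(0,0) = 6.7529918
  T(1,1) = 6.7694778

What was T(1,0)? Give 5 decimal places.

6.76536

From T(1,1) = (4·T(1,0) − T(0,0))/3, solve for T(1,0):
4·T(1,0) = 3·6.7694778 + 6.7529918 = 27.0614252
T(1,0) = 6.7653563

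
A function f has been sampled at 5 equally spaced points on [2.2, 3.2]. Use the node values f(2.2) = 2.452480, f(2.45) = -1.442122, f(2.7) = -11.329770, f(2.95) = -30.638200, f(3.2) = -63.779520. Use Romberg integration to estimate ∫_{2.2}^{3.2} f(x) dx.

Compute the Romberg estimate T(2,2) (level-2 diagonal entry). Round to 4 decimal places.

-17.6869

T(0,0) (trapezoid, 1 panel, h=1.0000): -30.663520
T(1,0) (trapezoid, 2 panels, h=0.5000): -20.996645
T(2,0) (trapezoid, 4 panels, h=0.2500): -18.518403
T(1,1) = -20.996645 + (-20.996645 − (-30.663520))/3 = -17.774353
T(2,1) = -18.518403 + (-18.518403 − (-20.996645))/3 = -17.692322
T(2,2) = -17.692322 + (-17.692322 − (-17.774353))/15 = -17.686853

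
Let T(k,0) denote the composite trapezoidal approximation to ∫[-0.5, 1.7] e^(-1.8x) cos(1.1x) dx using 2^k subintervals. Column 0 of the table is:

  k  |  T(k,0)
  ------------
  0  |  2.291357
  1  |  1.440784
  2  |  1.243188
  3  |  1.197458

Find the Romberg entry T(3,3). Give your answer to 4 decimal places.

1.1826

T(1,1) = 1.440784 + (1.440784 − 2.291357)/3 = 1.157260
T(2,1) = (4·1.243188 − 1.440784) / 3 = 1.177323
T(3,1) = (4·1.197458 − 1.243188) / 3 = 1.182215
T(2,2) = 1.177323 + (1.177323 − 1.157260)/15 = 1.178661
T(3,2) = (16·1.182215 − 1.177323) / 15 = 1.182541
T(3,3) = 1.182541 + (1.182541 − 1.178661)/63 = 1.182603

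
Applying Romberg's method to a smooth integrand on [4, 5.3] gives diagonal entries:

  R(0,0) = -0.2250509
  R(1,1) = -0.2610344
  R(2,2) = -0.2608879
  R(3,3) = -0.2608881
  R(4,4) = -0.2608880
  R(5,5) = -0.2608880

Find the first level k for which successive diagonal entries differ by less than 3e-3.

k = 2

|R(1,1) − R(0,0)| = 0.0359835 ≥ 3e-3
|R(2,2) − R(1,1)| = 0.0001465 < 3e-3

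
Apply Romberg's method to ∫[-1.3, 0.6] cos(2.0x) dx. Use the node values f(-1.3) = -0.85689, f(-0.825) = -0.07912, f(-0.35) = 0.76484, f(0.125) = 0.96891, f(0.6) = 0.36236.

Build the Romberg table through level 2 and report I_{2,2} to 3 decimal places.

0.722

I_{0,0} (trapezoid, 1 panel, h=1.9000): -0.46980
I_{1,0} (trapezoid, 2 panels, h=0.9500): 0.49170
I_{2,0} (trapezoid, 4 panels, h=0.4750): 0.66850
I_{1,1} = 0.49170 + (0.49170 − (-0.46980))/3 = 0.81220
I_{2,1} = 0.66850 + (0.66850 − 0.49170)/3 = 0.72743
I_{2,2} = 0.72743 + (0.72743 − 0.81220)/15 = 0.72178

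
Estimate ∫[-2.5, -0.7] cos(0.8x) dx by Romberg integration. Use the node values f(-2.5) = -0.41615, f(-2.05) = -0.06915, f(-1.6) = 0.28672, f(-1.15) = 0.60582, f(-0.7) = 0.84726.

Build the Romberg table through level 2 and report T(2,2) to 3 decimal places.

T(0,0) (trapezoid, 1 panel, h=1.8000): 0.38800
T(1,0) (trapezoid, 2 panels, h=0.9000): 0.45205
T(2,0) (trapezoid, 4 panels, h=0.4500): 0.46753
T(1,1) = 0.45205 + (0.45205 − 0.38800)/3 = 0.47340
T(2,1) = 0.46753 + (0.46753 − 0.45205)/3 = 0.47269
T(2,2) = 0.47269 + (0.47269 − 0.47340)/15 = 0.47264

0.473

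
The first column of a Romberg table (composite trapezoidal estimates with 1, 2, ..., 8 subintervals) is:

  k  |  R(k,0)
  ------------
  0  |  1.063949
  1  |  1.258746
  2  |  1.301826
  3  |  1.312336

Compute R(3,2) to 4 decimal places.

R(2,1) = 1.301826 + (1.301826 − 1.258746)/3 = 1.316186
R(3,1) = (4·1.312336 − 1.301826) / 3 = 1.315839
R(3,2) = 1.315839 + (1.315839 − 1.316186)/15 = 1.315816

1.3158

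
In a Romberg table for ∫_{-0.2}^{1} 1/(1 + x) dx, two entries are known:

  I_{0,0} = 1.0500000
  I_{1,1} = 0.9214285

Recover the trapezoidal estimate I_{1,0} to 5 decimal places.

0.95357

From I_{1,1} = (4·I_{1,0} − I_{0,0})/3, solve for I_{1,0}:
4·I_{1,0} = 3·0.9214285 + 1.0500000 = 3.8142855
I_{1,0} = 0.9535714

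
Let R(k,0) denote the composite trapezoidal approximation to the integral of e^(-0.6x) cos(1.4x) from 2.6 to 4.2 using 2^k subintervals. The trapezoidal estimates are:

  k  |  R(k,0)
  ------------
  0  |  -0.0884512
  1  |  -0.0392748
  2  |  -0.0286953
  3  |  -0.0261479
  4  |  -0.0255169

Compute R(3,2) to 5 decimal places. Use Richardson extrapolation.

Richardson extrapolation on the trapezoidal column (denominator 4−1=3):
R(2,1) = -0.0286953 + (-0.0286953 − (-0.0392748))/3 = -0.0251688
R(3,1) = (4·(-0.0261479) − (-0.0286953)) / 3 = -0.0252988
R(3,2) = (16·(-0.0252988) − (-0.0251688)) / 15 = -0.0253075

-0.02531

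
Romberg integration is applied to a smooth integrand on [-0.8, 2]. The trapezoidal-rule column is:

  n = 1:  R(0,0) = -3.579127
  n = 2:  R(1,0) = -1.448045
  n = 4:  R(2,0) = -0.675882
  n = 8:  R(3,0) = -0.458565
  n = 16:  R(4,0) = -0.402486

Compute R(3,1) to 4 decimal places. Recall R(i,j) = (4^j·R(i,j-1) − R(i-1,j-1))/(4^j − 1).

-0.3861

Richardson extrapolation on the trapezoidal column (denominator 4−1=3):
R(3,1) = -0.458565 + (-0.458565 − (-0.675882))/3 = -0.386126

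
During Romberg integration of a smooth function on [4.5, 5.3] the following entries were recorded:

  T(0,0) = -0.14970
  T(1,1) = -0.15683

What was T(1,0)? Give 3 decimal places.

-0.155

From T(1,1) = (4·T(1,0) − T(0,0))/3, solve for T(1,0):
4·T(1,0) = 3·(-0.15683) + (-0.14970) = -0.62019
T(1,0) = -0.15505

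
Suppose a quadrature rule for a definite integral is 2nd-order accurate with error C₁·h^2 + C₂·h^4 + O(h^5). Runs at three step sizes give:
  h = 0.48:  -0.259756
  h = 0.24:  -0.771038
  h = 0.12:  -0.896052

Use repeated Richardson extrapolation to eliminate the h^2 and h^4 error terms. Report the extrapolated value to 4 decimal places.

-0.9375

First eliminate the h^2 term (factor 2^2 = 4):
  B₁ = (4·(-0.771038) − (-0.259756))/3 = -0.941465
  B₂ = (4·(-0.896052) − (-0.771038))/3 = -0.937723
Then eliminate the h^4 term (factor 2^4 = 16):
  (16·(-0.937723) − (-0.941465))/15 = -0.937474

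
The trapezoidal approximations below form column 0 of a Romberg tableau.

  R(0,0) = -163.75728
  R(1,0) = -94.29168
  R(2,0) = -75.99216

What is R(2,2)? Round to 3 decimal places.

Richardson extrapolation on the trapezoidal column (denominator 4−1=3):
R(1,1) = (4·(-94.29168) − (-163.75728)) / 3 = -71.13648
R(2,1) = -75.99216 + (-75.99216 − (-94.29168))/3 = -69.89232
R(2,2) = -69.89232 + (-69.89232 − (-71.13648))/15 = -69.80938

-69.809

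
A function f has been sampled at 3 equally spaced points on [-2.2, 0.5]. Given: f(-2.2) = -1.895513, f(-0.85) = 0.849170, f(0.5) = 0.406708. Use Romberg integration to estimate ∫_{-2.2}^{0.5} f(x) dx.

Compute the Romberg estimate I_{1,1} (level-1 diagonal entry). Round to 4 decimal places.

I_{0,0} (trapezoid, 1 panel, h=2.7000): -2.009887
I_{1,0} (trapezoid, 2 panels, h=1.3500): 0.141436
I_{1,1} = 0.141436 + (0.141436 − (-2.009887))/3 = 0.858544

0.8585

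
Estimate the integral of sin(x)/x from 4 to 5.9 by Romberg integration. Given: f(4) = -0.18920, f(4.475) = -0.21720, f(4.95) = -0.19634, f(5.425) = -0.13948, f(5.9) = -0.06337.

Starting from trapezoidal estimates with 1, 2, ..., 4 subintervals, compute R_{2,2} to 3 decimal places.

R_{0,0} (trapezoid, 1 panel, h=1.9000): -0.23994
R_{1,0} (trapezoid, 2 panels, h=0.9500): -0.30649
R_{2,0} (trapezoid, 4 panels, h=0.4750): -0.32267
R_{1,1} = -0.30649 + (-0.30649 − (-0.23994))/3 = -0.32867
R_{2,1} = -0.32267 + (-0.32267 − (-0.30649))/3 = -0.32806
R_{2,2} = -0.32806 + (-0.32806 − (-0.32867))/15 = -0.32802

-0.328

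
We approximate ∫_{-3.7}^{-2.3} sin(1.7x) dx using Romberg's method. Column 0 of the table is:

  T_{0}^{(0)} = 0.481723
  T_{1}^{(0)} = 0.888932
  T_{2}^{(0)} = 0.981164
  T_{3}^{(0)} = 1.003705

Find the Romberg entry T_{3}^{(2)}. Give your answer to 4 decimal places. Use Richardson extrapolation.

Richardson extrapolation on the trapezoidal column (denominator 4−1=3):
T_{2}^{(1)} = (4·0.981164 − 0.888932) / 3 = 1.011908
T_{3}^{(1)} = 1.003705 + (1.003705 − 0.981164)/3 = 1.011219
T_{3}^{(2)} = 1.011219 + (1.011219 − 1.011908)/15 = 1.011173
(Column j=1 coincides with Simpson's rule on the same nodes.)

1.0112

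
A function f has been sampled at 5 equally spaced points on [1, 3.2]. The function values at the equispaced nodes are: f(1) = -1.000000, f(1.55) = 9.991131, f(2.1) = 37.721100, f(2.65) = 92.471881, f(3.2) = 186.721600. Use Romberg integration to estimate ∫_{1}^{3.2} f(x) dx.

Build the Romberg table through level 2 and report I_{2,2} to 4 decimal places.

I_{0,0} (trapezoid, 1 panel, h=2.2000): 204.293760
I_{1,0} (trapezoid, 2 panels, h=1.1000): 143.640090
I_{2,0} (trapezoid, 4 panels, h=0.5500): 128.174702
I_{1,1} = 143.640090 + (143.640090 − 204.293760)/3 = 123.422200
I_{2,1} = 128.174702 + (128.174702 − 143.640090)/3 = 123.019573
I_{2,2} = 123.019573 + (123.019573 − 123.422200)/15 = 122.992731

122.9927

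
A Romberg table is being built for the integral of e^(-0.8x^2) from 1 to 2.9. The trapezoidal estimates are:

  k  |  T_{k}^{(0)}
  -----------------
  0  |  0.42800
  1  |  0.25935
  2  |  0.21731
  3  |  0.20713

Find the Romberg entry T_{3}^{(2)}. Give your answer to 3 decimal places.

0.204

Richardson extrapolation on the trapezoidal column (denominator 4−1=3):
T_{2}^{(1)} = 0.21731 + (0.21731 − 0.25935)/3 = 0.20330
T_{3}^{(1)} = (4·0.20713 − 0.21731) / 3 = 0.20374
T_{3}^{(2)} = (16·0.20374 − 0.20330) / 15 = 0.20377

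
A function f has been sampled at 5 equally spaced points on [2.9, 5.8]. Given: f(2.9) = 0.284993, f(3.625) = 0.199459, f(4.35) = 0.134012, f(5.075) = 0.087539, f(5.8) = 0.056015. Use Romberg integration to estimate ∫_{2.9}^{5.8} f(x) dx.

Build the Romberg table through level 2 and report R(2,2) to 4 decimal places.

R(0,0) (trapezoid, 1 panel, h=2.9000): 0.494462
R(1,0) (trapezoid, 2 panels, h=1.4500): 0.441548
R(2,0) (trapezoid, 4 panels, h=0.7250): 0.428848
R(1,1) = 0.441548 + (0.441548 − 0.494462)/3 = 0.423910
R(2,1) = 0.428848 + (0.428848 − 0.441548)/3 = 0.424615
R(2,2) = 0.424615 + (0.424615 − 0.423910)/15 = 0.424662

0.4247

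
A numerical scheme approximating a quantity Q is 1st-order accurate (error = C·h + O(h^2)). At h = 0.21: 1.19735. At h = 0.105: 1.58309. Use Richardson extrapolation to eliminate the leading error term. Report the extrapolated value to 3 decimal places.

Extrapolated value = (2·A(h/2) − A(h)) / (2 − 1)
= (2·1.58309 − 1.19735) / 1
= 1.96883 / 1 = 1.96883

1.969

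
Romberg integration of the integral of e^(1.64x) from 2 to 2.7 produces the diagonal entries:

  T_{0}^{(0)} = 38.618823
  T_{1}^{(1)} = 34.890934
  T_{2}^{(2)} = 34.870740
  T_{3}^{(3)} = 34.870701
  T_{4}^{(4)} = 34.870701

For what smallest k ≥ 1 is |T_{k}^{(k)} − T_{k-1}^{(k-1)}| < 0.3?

|T_{1}^{(1)} − T_{0}^{(0)}| = 3.727889 ≥ 0.3
|T_{2}^{(2)} − T_{1}^{(1)}| = 0.020194 < 0.3

k = 2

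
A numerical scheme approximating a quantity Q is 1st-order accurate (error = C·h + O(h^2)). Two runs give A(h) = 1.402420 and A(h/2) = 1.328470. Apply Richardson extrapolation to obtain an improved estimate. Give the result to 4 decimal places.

1.2545

Extrapolated value = (2·A(h/2) − A(h)) / (2 − 1)
= (2·1.328470 − 1.402420) / 1
= 1.254520 / 1 = 1.254520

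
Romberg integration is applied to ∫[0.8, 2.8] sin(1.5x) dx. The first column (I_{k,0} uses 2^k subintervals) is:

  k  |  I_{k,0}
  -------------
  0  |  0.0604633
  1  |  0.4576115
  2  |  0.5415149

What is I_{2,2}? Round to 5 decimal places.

Richardson extrapolation on the trapezoidal column (denominator 4−1=3):
I_{1,1} = 0.4576115 + (0.4576115 − 0.0604633)/3 = 0.5899942
I_{2,1} = 0.5415149 + (0.5415149 − 0.4576115)/3 = 0.5694827
I_{2,2} = (16·0.5694827 − 0.5899942) / 15 = 0.5681153

0.56812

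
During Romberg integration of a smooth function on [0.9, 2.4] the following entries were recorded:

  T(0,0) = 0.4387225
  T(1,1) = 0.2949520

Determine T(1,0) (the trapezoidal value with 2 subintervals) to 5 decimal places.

From T(1,1) = (4·T(1,0) − T(0,0))/3, solve for T(1,0):
4·T(1,0) = 3·0.2949520 + 0.4387225 = 1.3235785
T(1,0) = 0.3308946

0.33089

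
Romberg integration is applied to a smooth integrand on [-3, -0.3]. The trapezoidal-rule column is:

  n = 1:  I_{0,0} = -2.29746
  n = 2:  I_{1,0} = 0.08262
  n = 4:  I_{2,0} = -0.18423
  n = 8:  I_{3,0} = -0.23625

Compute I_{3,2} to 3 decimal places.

-0.252

I_{2,1} = -0.18423 + (-0.18423 − 0.08262)/3 = -0.27318
I_{3,1} = -0.23625 + (-0.23625 − (-0.18423))/3 = -0.25359
I_{3,2} = -0.25359 + (-0.25359 − (-0.27318))/15 = -0.25228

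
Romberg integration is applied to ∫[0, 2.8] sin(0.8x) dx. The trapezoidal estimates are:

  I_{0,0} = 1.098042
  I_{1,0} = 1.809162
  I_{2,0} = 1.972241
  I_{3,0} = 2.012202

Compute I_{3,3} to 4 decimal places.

Richardson extrapolation on the trapezoidal column (denominator 4−1=3):
I_{1,1} = (4·1.809162 − 1.098042) / 3 = 2.046202
I_{2,1} = 1.972241 + (1.972241 − 1.809162)/3 = 2.026601
I_{3,1} = 2.012202 + (2.012202 − 1.972241)/3 = 2.025522
I_{2,2} = (16·2.026601 − 2.046202) / 15 = 2.025294
I_{3,2} = (16·2.025522 − 2.026601) / 15 = 2.025450
I_{3,3} = 2.025450 + (2.025450 − 2.025294)/63 = 2.025452

2.0255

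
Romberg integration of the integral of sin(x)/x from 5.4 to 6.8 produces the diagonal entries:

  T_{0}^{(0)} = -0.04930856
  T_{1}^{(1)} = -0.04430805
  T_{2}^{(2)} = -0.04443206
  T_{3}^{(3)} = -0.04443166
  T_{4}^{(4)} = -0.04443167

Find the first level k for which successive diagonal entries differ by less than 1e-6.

|T_{1}^{(1)} − T_{0}^{(0)}| = 0.00500051 ≥ 1e-6
|T_{2}^{(2)} − T_{1}^{(1)}| = 0.00012401 ≥ 1e-6
|T_{3}^{(3)} − T_{2}^{(2)}| = 0.00000040 < 1e-6

k = 3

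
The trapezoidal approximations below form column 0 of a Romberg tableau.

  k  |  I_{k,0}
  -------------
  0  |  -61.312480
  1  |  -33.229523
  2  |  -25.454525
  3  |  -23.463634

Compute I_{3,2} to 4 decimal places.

Richardson extrapolation on the trapezoidal column (denominator 4−1=3):
I_{2,1} = -25.454525 + (-25.454525 − (-33.229523))/3 = -22.862859
I_{3,1} = -23.463634 + (-23.463634 − (-25.454525))/3 = -22.800004
I_{3,2} = -22.800004 + (-22.800004 − (-22.862859))/15 = -22.795814

-22.7958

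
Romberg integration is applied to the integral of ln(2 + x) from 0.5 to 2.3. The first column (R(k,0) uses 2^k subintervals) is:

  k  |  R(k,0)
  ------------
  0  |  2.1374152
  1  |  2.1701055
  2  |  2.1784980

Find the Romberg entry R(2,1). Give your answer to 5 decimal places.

Richardson extrapolation on the trapezoidal column (denominator 4−1=3):
R(2,1) = 2.1784980 + (2.1784980 − 2.1701055)/3 = 2.1812955
(Column j=1 coincides with Simpson's rule on the same nodes.)

2.18130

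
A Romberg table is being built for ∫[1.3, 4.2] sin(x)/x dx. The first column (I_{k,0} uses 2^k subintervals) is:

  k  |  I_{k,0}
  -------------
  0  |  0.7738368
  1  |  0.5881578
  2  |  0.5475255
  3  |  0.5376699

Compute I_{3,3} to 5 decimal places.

I_{1,1} = (4·0.5881578 − 0.7738368) / 3 = 0.5262648
I_{2,1} = (4·0.5475255 − 0.5881578) / 3 = 0.5339814
I_{3,1} = 0.5376699 + (0.5376699 − 0.5475255)/3 = 0.5343847
I_{2,2} = (16·0.5339814 − 0.5262648) / 15 = 0.5344958
I_{3,2} = (16·0.5343847 − 0.5339814) / 15 = 0.5344116
I_{3,3} = (64·0.5344116 − 0.5344958) / 63 = 0.5344103
(Column j=1 coincides with Simpson's rule on the same nodes.)

0.53441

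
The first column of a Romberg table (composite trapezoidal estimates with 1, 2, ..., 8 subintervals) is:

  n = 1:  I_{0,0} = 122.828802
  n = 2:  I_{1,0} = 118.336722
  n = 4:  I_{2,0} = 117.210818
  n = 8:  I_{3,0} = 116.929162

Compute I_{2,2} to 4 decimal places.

116.8353

Richardson extrapolation on the trapezoidal column (denominator 4−1=3):
I_{1,1} = 118.336722 + (118.336722 − 122.828802)/3 = 116.839362
I_{2,1} = 117.210818 + (117.210818 − 118.336722)/3 = 116.835517
I_{2,2} = 116.835517 + (116.835517 − 116.839362)/15 = 116.835261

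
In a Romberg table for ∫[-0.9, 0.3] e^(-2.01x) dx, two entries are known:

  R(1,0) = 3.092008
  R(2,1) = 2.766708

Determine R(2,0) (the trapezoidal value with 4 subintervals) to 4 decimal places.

From R(2,1) = (4·R(2,0) − R(1,0))/3, solve for R(2,0):
4·R(2,0) = 3·2.766708 + 3.092008 = 11.392132
R(2,0) = 2.848033

2.8480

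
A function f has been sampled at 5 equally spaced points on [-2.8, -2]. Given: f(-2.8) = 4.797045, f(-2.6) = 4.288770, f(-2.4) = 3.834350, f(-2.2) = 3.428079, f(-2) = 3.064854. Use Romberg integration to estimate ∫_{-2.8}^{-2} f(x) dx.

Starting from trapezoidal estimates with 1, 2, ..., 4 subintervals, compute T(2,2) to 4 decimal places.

3.0932

T(0,0) (trapezoid, 1 panel, h=0.8000): 3.144760
T(1,0) (trapezoid, 2 panels, h=0.4000): 3.106120
T(2,0) (trapezoid, 4 panels, h=0.2000): 3.096430
T(1,1) = 3.106120 + (3.106120 − 3.144760)/3 = 3.093240
T(2,1) = 3.096430 + (3.096430 − 3.106120)/3 = 3.093200
T(2,2) = 3.093200 + (3.093200 − 3.093240)/15 = 3.093197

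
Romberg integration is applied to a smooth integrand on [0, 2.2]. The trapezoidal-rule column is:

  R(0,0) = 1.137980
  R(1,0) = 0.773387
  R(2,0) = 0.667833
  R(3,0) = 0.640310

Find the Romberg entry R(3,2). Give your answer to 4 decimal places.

0.6310

R(2,1) = (4·0.667833 − 0.773387) / 3 = 0.632648
R(3,1) = (4·0.640310 − 0.667833) / 3 = 0.631136
R(3,2) = 0.631136 + (0.631136 − 0.632648)/15 = 0.631035
(Column j=1 coincides with Simpson's rule on the same nodes.)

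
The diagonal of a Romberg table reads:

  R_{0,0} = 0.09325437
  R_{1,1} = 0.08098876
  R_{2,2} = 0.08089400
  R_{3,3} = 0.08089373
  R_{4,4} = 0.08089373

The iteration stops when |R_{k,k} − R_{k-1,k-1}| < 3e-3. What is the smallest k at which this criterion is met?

|R_{1,1} − R_{0,0}| = 0.01226561 ≥ 3e-3
|R_{2,2} − R_{1,1}| = 0.00009476 < 3e-3

k = 2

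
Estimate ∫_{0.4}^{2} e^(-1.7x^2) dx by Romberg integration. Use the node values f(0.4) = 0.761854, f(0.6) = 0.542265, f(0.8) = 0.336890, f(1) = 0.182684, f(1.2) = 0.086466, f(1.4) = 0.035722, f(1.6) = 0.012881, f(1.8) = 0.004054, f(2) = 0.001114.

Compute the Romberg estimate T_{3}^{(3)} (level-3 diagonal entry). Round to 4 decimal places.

T_{0}^{(0)} (trapezoid, 1 panel, h=1.6000): 0.610374
T_{1}^{(0)} (trapezoid, 2 panels, h=0.8000): 0.374360
T_{2}^{(0)} (trapezoid, 4 panels, h=0.4000): 0.327088
T_{3}^{(0)} (trapezoid, 8 panels, h=0.2000): 0.316489
T_{1}^{(1)} = 0.374360 + (0.374360 − 0.610374)/3 = 0.295689
T_{2}^{(1)} = 0.327088 + (0.327088 − 0.374360)/3 = 0.311331
T_{3}^{(1)} = 0.316489 + (0.316489 − 0.327088)/3 = 0.312956
T_{2}^{(2)} = 0.311331 + (0.311331 − 0.295689)/15 = 0.312374
T_{3}^{(2)} = 0.312956 + (0.312956 − 0.311331)/15 = 0.313064
T_{3}^{(3)} = 0.313064 + (0.313064 − 0.312374)/63 = 0.313075

0.3131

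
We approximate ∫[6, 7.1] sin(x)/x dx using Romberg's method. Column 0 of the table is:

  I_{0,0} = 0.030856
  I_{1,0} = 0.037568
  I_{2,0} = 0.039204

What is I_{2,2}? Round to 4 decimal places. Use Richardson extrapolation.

0.0397

I_{1,1} = 0.037568 + (0.037568 − 0.030856)/3 = 0.039805
I_{2,1} = (4·0.039204 − 0.037568) / 3 = 0.039749
I_{2,2} = (16·0.039749 − 0.039805) / 15 = 0.039745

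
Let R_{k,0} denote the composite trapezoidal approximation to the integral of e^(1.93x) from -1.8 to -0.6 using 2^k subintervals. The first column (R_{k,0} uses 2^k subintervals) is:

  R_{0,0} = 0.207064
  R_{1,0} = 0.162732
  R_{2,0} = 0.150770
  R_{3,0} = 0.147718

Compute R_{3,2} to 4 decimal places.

R_{2,1} = 0.150770 + (0.150770 − 0.162732)/3 = 0.146783
R_{3,1} = (4·0.147718 − 0.150770) / 3 = 0.146701
R_{3,2} = (16·0.146701 − 0.146783) / 15 = 0.146696

0.1467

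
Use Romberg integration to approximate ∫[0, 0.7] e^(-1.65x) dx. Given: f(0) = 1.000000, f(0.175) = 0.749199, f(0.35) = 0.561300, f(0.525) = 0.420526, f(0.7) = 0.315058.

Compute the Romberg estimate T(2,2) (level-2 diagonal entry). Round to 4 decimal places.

0.4151

T(0,0) (trapezoid, 1 panel, h=0.7000): 0.460270
T(1,0) (trapezoid, 2 panels, h=0.3500): 0.426590
T(2,0) (trapezoid, 4 panels, h=0.1750): 0.417997
T(1,1) = 0.426590 + (0.426590 − 0.460270)/3 = 0.415363
T(2,1) = 0.417997 + (0.417997 − 0.426590)/3 = 0.415133
T(2,2) = 0.415133 + (0.415133 − 0.415363)/15 = 0.415118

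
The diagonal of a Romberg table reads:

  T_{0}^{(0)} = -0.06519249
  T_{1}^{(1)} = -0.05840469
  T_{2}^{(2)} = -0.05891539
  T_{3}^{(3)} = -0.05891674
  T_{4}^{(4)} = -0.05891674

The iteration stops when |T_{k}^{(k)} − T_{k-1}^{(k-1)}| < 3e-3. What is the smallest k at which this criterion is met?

|T_{1}^{(1)} − T_{0}^{(0)}| = 0.00678780 ≥ 3e-3
|T_{2}^{(2)} − T_{1}^{(1)}| = 0.00051070 < 3e-3

k = 2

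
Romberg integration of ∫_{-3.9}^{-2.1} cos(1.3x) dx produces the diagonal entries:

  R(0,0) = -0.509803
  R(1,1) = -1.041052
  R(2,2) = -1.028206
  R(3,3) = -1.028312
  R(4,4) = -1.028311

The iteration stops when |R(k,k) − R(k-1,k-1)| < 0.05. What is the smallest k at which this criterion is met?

k = 2

|R(1,1) − R(0,0)| = 0.531249 ≥ 0.05
|R(2,2) − R(1,1)| = 0.012846 < 0.05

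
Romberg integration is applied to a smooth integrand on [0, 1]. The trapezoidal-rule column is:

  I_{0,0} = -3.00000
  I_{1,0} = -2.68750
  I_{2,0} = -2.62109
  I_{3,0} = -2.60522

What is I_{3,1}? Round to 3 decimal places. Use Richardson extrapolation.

-2.600

Richardson extrapolation on the trapezoidal column (denominator 4−1=3):
I_{3,1} = -2.60522 + (-2.60522 − (-2.62109))/3 = -2.59993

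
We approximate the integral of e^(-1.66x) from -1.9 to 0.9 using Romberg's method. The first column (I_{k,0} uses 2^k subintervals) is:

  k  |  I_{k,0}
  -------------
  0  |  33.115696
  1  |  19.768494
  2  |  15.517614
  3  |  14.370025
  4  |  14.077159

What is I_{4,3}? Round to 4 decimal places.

I_{2,1} = 15.517614 + (15.517614 − 19.768494)/3 = 14.100654
I_{3,1} = (4·14.370025 − 15.517614) / 3 = 13.987495
I_{4,1} = 14.077159 + (14.077159 − 14.370025)/3 = 13.979537
I_{3,2} = (16·13.987495 − 14.100654) / 15 = 13.979951
I_{4,2} = (16·13.979537 − 13.987495) / 15 = 13.979006
I_{4,3} = (64·13.979006 − 13.979951) / 63 = 13.978991
(Column j=1 coincides with Simpson's rule on the same nodes.)

13.9790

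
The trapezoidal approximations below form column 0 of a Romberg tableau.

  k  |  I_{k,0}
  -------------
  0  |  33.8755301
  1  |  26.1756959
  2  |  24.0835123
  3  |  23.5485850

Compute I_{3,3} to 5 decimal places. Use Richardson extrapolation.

23.36919

I_{1,1} = 26.1756959 + (26.1756959 − 33.8755301)/3 = 23.6090845
I_{2,1} = 24.0835123 + (24.0835123 − 26.1756959)/3 = 23.3861178
I_{3,1} = 23.5485850 + (23.5485850 − 24.0835123)/3 = 23.3702759
I_{2,2} = (16·23.3861178 − 23.6090845) / 15 = 23.3712534
I_{3,2} = 23.3702759 + (23.3702759 − 23.3861178)/15 = 23.3692198
I_{3,3} = (64·23.3692198 − 23.3712534) / 63 = 23.3691875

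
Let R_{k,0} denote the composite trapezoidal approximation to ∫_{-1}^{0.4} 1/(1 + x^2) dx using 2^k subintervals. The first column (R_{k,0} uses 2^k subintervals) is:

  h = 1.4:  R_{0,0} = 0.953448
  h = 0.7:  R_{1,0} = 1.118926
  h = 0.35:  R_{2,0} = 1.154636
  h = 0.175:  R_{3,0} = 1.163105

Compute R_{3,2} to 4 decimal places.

1.1659

Richardson extrapolation on the trapezoidal column (denominator 4−1=3):
R_{2,1} = (4·1.154636 − 1.118926) / 3 = 1.166539
R_{3,1} = 1.163105 + (1.163105 − 1.154636)/3 = 1.165928
R_{3,2} = 1.165928 + (1.165928 − 1.166539)/15 = 1.165887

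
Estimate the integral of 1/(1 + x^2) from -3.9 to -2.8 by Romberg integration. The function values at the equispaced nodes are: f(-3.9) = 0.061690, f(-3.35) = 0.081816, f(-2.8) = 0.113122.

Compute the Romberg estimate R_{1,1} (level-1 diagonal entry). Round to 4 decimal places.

R_{0,0} (trapezoid, 1 panel, h=1.1000): 0.096147
R_{1,0} (trapezoid, 2 panels, h=0.5500): 0.093072
R_{1,1} = 0.093072 + (0.093072 − 0.096147)/3 = 0.092047

0.0920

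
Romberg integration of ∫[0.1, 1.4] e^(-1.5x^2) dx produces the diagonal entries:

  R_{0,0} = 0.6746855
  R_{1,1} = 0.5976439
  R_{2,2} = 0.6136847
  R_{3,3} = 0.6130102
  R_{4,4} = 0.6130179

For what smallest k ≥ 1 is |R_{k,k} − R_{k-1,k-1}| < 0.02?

|R_{1,1} − R_{0,0}| = 0.0770416 ≥ 0.02
|R_{2,2} − R_{1,1}| = 0.0160408 < 0.02

k = 2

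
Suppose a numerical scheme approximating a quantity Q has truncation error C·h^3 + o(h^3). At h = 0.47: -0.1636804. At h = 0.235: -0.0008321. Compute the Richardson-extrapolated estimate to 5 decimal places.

The leading error scales as h^3; refining by a factor of 2 reduces it by 2^3 = 8.
Extrapolated value = (8·A(h/2) − A(h)) / (8 − 1)
= (8·(-0.0008321) − (-0.1636804)) / 7
= 0.1570236 / 7 = 0.0224319

0.02243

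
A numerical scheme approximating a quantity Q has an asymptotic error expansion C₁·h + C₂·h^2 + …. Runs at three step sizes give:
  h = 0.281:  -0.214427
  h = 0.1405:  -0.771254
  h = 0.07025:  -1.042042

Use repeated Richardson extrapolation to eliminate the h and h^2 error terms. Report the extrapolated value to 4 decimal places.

-1.3077

First eliminate the h term (factor 2^1 = 2):
  B₁ = (2·(-0.771254) − (-0.214427))/1 = -1.328081
  B₂ = (2·(-1.042042) − (-0.771254))/1 = -1.312830
Then eliminate the h^2 term (factor 2^2 = 4):
  (4·(-1.312830) − (-1.328081))/3 = -1.307746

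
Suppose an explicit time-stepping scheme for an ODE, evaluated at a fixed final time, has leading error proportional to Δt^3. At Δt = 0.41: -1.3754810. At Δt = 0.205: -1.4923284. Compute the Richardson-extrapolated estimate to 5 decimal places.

The leading error scales as Δt^3; refining by a factor of 2 reduces it by 2^3 = 8.
Extrapolated value = (8·A(Δt/2) − A(Δt)) / (8 − 1)
= (8·(-1.4923284) − (-1.3754810)) / 7
= -10.5631462 / 7 = -1.5090209

-1.50902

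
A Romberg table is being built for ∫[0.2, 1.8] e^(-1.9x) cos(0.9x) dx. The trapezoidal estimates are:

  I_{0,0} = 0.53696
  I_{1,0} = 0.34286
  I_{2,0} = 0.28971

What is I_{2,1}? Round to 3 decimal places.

I_{2,1} = 0.28971 + (0.28971 − 0.34286)/3 = 0.27199
(Column j=1 coincides with Simpson's rule on the same nodes.)

0.272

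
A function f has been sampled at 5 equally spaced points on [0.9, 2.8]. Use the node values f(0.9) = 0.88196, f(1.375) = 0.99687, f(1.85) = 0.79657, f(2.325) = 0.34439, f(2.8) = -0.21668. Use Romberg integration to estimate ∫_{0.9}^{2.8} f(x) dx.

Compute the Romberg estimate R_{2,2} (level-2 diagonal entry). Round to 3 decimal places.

1.206

R_{0,0} (trapezoid, 1 panel, h=1.9000): 0.63202
R_{1,0} (trapezoid, 2 panels, h=0.9500): 1.07275
R_{2,0} (trapezoid, 4 panels, h=0.4750): 1.17347
R_{1,1} = 1.07275 + (1.07275 − 0.63202)/3 = 1.21966
R_{2,1} = 1.17347 + (1.17347 − 1.07275)/3 = 1.20704
R_{2,2} = 1.20704 + (1.20704 − 1.21966)/15 = 1.20620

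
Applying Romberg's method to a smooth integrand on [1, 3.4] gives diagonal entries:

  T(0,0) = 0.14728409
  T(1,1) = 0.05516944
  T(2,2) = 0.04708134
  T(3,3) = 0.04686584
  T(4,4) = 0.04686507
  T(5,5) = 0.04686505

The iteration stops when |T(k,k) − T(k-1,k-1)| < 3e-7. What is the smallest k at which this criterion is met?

|T(1,1) − T(0,0)| = 0.09211465 ≥ 3e-7
|T(2,2) − T(1,1)| = 0.00808810 ≥ 3e-7
|T(3,3) − T(2,2)| = 0.00021550 ≥ 3e-7
|T(4,4) − T(3,3)| = 0.00000077 ≥ 3e-7
|T(5,5) − T(4,4)| = 0.00000002 < 3e-7

k = 5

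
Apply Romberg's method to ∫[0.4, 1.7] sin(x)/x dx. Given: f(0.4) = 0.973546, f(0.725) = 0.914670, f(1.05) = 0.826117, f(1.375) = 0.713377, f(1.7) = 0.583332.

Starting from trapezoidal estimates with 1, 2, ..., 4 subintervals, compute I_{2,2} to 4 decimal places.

I_{0,0} (trapezoid, 1 panel, h=1.3000): 1.011971
I_{1,0} (trapezoid, 2 panels, h=0.6500): 1.042961
I_{2,0} (trapezoid, 4 panels, h=0.3250): 1.050596
I_{1,1} = 1.042961 + (1.042961 − 1.011971)/3 = 1.053291
I_{2,1} = 1.050596 + (1.050596 − 1.042961)/3 = 1.053141
I_{2,2} = 1.053141 + (1.053141 − 1.053291)/15 = 1.053131

1.0531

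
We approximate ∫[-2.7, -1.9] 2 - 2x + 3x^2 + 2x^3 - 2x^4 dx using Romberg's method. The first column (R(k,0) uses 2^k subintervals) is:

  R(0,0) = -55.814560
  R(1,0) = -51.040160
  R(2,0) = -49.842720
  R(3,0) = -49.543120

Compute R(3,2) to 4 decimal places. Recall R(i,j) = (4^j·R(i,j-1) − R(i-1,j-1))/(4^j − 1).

Richardson extrapolation on the trapezoidal column (denominator 4−1=3):
R(2,1) = -49.842720 + (-49.842720 − (-51.040160))/3 = -49.443573
R(3,1) = (4·(-49.543120) − (-49.842720)) / 3 = -49.443253
R(3,2) = (16·(-49.443253) − (-49.443573)) / 15 = -49.443232

-49.4432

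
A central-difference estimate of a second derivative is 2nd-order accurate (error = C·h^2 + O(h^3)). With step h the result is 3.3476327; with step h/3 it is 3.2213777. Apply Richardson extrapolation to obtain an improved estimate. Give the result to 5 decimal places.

3.20560

Extrapolated value = (9·A(h/3) − A(h)) / (9 − 1)
= (9·3.2213777 − 3.3476327) / 8
= 25.6447666 / 8 = 3.2055958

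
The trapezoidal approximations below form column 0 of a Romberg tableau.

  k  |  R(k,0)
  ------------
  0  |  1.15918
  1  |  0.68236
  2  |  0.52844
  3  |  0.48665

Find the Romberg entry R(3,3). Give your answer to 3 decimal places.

Richardson extrapolation on the trapezoidal column (denominator 4−1=3):
R(1,1) = 0.68236 + (0.68236 − 1.15918)/3 = 0.52342
R(2,1) = 0.52844 + (0.52844 − 0.68236)/3 = 0.47713
R(3,1) = (4·0.48665 − 0.52844) / 3 = 0.47272
R(2,2) = (16·0.47713 − 0.52342) / 15 = 0.47404
R(3,2) = (16·0.47272 − 0.47713) / 15 = 0.47243
R(3,3) = (64·0.47243 − 0.47404) / 63 = 0.47240

0.472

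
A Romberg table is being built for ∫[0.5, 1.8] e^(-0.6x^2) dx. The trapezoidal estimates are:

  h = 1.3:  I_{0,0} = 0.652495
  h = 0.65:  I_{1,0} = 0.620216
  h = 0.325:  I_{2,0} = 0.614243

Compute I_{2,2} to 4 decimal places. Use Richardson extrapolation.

I_{1,1} = (4·0.620216 − 0.652495) / 3 = 0.609456
I_{2,1} = (4·0.614243 − 0.620216) / 3 = 0.612252
I_{2,2} = 0.612252 + (0.612252 − 0.609456)/15 = 0.612438

0.6124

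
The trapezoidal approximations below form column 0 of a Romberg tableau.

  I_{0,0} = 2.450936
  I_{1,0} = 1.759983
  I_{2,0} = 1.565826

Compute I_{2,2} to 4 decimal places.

1.4992

Richardson extrapolation on the trapezoidal column (denominator 4−1=3):
I_{1,1} = (4·1.759983 − 2.450936) / 3 = 1.529665
I_{2,1} = (4·1.565826 − 1.759983) / 3 = 1.501107
I_{2,2} = (16·1.501107 − 1.529665) / 15 = 1.499203
(Column j=1 coincides with Simpson's rule on the same nodes.)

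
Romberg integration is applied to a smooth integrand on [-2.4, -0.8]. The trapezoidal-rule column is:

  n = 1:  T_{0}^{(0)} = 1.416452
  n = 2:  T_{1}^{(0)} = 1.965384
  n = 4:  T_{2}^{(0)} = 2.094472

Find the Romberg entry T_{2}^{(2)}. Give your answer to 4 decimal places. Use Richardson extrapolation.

2.1368

T_{1}^{(1)} = 1.965384 + (1.965384 − 1.416452)/3 = 2.148361
T_{2}^{(1)} = 2.094472 + (2.094472 − 1.965384)/3 = 2.137501
T_{2}^{(2)} = (16·2.137501 − 2.148361) / 15 = 2.136777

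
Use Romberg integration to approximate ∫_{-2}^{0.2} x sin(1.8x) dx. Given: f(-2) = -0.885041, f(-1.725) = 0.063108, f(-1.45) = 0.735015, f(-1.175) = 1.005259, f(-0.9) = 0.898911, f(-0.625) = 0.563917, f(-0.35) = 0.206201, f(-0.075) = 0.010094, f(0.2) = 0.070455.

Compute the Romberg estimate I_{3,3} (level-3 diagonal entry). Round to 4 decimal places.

I_{0,0} (trapezoid, 1 panel, h=2.2000): -0.896045
I_{1,0} (trapezoid, 2 panels, h=1.1000): 0.540780
I_{2,0} (trapezoid, 4 panels, h=0.5500): 0.788059
I_{3,0} (trapezoid, 8 panels, h=0.2750): 0.845683
I_{1,1} = 0.540780 + (0.540780 − (-0.896045))/3 = 1.019722
I_{2,1} = 0.788059 + (0.788059 − 0.540780)/3 = 0.870485
I_{3,1} = 0.845683 + (0.845683 − 0.788059)/3 = 0.864891
I_{2,2} = 0.870485 + (0.870485 − 1.019722)/15 = 0.860536
I_{3,2} = 0.864891 + (0.864891 − 0.870485)/15 = 0.864518
I_{3,3} = 0.864518 + (0.864518 − 0.860536)/63 = 0.864581

0.8646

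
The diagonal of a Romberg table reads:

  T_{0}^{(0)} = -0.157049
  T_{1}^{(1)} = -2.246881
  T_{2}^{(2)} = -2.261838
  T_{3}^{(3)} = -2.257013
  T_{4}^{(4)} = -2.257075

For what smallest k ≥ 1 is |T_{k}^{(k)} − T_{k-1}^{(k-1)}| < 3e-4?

|T_{1}^{(1)} − T_{0}^{(0)}| = 2.089832 ≥ 3e-4
|T_{2}^{(2)} − T_{1}^{(1)}| = 0.014957 ≥ 3e-4
|T_{3}^{(3)} − T_{2}^{(2)}| = 0.004825 ≥ 3e-4
|T_{4}^{(4)} − T_{3}^{(3)}| = 0.000062 < 3e-4

k = 4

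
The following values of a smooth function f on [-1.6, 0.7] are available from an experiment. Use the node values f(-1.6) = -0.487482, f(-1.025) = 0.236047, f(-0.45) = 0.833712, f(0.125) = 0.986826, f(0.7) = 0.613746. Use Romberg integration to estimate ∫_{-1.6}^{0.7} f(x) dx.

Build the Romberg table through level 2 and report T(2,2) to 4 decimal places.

T(0,0) (trapezoid, 1 panel, h=2.3000): 0.145204
T(1,0) (trapezoid, 2 panels, h=1.1500): 1.031371
T(2,0) (trapezoid, 4 panels, h=0.5750): 1.218837
T(1,1) = 1.031371 + (1.031371 − 0.145204)/3 = 1.326760
T(2,1) = 1.218837 + (1.218837 − 1.031371)/3 = 1.281326
T(2,2) = 1.281326 + (1.281326 − 1.326760)/15 = 1.278297

1.2783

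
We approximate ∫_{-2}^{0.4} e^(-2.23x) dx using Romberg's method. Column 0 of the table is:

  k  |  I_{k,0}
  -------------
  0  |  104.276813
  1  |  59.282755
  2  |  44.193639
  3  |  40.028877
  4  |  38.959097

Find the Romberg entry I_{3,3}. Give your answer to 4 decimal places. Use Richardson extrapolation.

Richardson extrapolation on the trapezoidal column (denominator 4−1=3):
I_{1,1} = 59.282755 + (59.282755 − 104.276813)/3 = 44.284736
I_{2,1} = (4·44.193639 − 59.282755) / 3 = 39.163934
I_{3,1} = (4·40.028877 − 44.193639) / 3 = 38.640623
I_{2,2} = 39.163934 + (39.163934 − 44.284736)/15 = 38.822547
I_{3,2} = (16·38.640623 − 39.163934) / 15 = 38.605736
I_{3,3} = (64·38.605736 − 38.822547) / 63 = 38.602295

38.6023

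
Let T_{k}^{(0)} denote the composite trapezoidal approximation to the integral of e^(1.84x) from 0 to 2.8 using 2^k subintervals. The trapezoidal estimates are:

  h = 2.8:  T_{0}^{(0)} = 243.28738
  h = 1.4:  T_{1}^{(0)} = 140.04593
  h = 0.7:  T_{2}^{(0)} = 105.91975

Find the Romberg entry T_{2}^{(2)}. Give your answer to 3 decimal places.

Richardson extrapolation on the trapezoidal column (denominator 4−1=3):
T_{1}^{(1)} = 140.04593 + (140.04593 − 243.28738)/3 = 105.63211
T_{2}^{(1)} = (4·105.91975 − 140.04593) / 3 = 94.54436
T_{2}^{(2)} = (16·94.54436 − 105.63211) / 15 = 93.80518

93.805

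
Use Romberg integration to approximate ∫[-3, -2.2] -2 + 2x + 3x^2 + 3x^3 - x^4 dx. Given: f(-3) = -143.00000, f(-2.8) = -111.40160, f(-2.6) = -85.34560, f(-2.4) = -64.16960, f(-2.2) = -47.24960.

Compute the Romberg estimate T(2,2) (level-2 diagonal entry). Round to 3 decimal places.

-70.882

T(0,0) (trapezoid, 1 panel, h=0.8000): -76.09984
T(1,0) (trapezoid, 2 panels, h=0.4000): -72.18816
T(2,0) (trapezoid, 4 panels, h=0.2000): -71.20832
T(1,1) = -72.18816 + (-72.18816 − (-76.09984))/3 = -70.88427
T(2,1) = -71.20832 + (-71.20832 − (-72.18816))/3 = -70.88171
T(2,2) = -70.88171 + (-70.88171 − (-70.88427))/15 = -70.88154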